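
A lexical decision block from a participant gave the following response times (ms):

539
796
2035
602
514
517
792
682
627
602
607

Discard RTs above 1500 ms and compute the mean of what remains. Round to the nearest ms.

628 ms

Excluded: 2035
Retained (n=10): Σ = 6278
Mean = 6278/10 = 627.8000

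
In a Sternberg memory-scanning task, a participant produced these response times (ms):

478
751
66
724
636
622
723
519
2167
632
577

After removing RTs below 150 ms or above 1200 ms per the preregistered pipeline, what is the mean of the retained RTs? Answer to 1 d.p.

Excluded: 66, 2167
Retained (n=9): Σ = 5662
Mean = 5662/9 = 629.1111

629.1 ms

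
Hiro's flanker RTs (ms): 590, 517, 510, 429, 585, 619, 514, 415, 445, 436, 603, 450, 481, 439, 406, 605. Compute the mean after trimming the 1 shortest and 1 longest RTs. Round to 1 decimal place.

501.4 ms

Sorted: 406, 415, 429, 436, 439, 445, 450, 481, 510, 514, 517, 585, 590, 603, 605, 619
Drop lowest 1 (406) and highest 1 (619)
Remaining (n=14): Σ = 7019, mean = 7019/14 = 501.357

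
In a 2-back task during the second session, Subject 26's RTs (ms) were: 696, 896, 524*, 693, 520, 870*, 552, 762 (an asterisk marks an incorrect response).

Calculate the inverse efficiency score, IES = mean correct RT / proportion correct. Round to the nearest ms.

915 ms

Correct trials (n=6): 696, 896, 693, 520, 552, 762
Mean correct RT = 4119/6 = 686.5000 ms
Proportion correct = 6/8
IES = 686.5000 / (6/8) = 915.333 ms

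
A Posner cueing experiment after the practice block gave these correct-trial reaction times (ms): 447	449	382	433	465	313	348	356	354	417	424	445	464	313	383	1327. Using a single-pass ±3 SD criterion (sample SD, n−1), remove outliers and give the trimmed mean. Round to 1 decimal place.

399.5 ms

n = 16, ΣRT = 7320, M = 457.500
Σ(x−M)² = 845846.00; s = √(845846.00/15) = 237.465
Cutoffs: 457.500 ± 3·237.465 → [-254.9, 1169.9]
Outside: 1327 → excluded.
Retained (n=15): Σ = 5993, mean = 5993/15 = 399.533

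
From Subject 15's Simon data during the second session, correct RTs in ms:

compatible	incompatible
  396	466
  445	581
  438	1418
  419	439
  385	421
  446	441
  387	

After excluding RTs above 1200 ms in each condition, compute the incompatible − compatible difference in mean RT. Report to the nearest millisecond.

incompatible: exclude 1418
M(compatible) = 2916/7 = 416.571
M(incompatible) = 2348/5 = 469.600
Difference = 469.600 − 416.571 = 53.029 ms

53 ms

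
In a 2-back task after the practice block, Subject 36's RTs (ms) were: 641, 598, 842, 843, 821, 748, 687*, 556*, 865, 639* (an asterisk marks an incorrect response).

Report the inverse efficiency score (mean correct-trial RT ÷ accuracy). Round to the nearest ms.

Correct trials (n=7): 641, 598, 842, 843, 821, 748, 865
Mean correct RT = 5358/7 = 765.4286 ms
Proportion correct = 7/10
IES = 765.4286 / (7/10) = 1093.469 ms

1093 ms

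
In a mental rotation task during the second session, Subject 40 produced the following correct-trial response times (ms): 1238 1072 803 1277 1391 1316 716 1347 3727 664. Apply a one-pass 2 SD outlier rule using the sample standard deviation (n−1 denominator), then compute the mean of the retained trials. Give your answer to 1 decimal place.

n = 10, ΣRT = 13551, M = 1355.100
Σ(x−M)² = 6919632.90; s = √(6919632.90/9) = 876.840
Cutoffs: 1355.100 ± 2·876.840 → [-398.6, 3108.8]
Outside: 3727 → excluded.
Retained (n=9): Σ = 9824, mean = 9824/9 = 1091.556

1091.6 ms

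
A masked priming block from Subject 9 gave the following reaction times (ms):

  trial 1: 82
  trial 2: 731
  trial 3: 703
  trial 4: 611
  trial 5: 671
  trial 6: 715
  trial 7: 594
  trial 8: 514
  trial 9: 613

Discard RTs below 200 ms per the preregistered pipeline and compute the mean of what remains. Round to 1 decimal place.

Excluded: 82
Retained (n=8): Σ = 5152
Mean = 5152/8 = 644.0000

644.0 ms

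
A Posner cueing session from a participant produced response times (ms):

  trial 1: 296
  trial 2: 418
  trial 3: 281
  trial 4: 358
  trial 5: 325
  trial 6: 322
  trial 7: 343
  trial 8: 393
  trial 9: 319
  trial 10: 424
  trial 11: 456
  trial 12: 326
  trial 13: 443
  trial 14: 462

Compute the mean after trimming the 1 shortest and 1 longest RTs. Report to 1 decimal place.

368.6 ms

Sorted: 281, 296, 319, 322, 325, 326, 343, 358, 393, 418, 424, 443, 456, 462
Drop lowest 1 (281) and highest 1 (462)
Remaining (n=12): Σ = 4423, mean = 4423/12 = 368.583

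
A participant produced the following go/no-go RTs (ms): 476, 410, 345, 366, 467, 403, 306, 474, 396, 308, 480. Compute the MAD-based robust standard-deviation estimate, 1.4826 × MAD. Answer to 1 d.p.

94.9 ms

Sorted: 306, 308, 345, 366, 396, 403, 410, 467, 474, 476, 480 → median = 403
|x − 403| sorted: 0, 7, 7, 37, 58, 64, 71, 73, 77, 95, 97 → MAD = 64
Robust SD ≈ 1.4826 × 64 = 94.886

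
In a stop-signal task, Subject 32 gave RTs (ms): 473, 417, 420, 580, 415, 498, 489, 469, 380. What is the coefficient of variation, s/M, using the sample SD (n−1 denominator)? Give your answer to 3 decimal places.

n = 9, Σ = 4141, M = 460.1111
Σ(x−M)² = 28808.889; s = √(28808.889/8) = 60.0093
CV = 60.0093 / 460.1111 = 0.13042

0.130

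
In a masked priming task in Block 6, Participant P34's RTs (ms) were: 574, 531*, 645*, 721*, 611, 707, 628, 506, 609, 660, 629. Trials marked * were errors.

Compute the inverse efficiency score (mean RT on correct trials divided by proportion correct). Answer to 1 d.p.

846.3 ms

Correct trials (n=8): 574, 611, 707, 628, 506, 609, 660, 629
Mean correct RT = 4924/8 = 615.5000 ms
Proportion correct = 8/11
IES = 615.5000 / (8/11) = 846.312 ms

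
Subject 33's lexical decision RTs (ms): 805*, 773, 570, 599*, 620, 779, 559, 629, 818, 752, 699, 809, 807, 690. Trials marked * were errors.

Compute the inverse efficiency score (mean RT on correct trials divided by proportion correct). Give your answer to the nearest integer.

827 ms

Correct trials (n=12): 773, 570, 620, 779, 559, 629, 818, 752, 699, 809, 807, 690
Mean correct RT = 8505/12 = 708.7500 ms
Proportion correct = 12/14
IES = 708.7500 / (12/14) = 826.875 ms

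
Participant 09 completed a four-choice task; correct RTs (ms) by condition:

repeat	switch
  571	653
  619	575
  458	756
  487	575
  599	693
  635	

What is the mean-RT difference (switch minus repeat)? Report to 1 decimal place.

M(repeat) = 3369/6 = 561.500
M(switch) = 3252/5 = 650.400
Difference = 650.400 − 561.500 = 88.900 ms

88.9 ms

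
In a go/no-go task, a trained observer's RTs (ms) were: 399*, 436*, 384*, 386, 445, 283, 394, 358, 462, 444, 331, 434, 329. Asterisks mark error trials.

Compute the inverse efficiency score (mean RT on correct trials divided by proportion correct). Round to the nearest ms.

503 ms

Correct trials (n=10): 386, 445, 283, 394, 358, 462, 444, 331, 434, 329
Mean correct RT = 3866/10 = 386.6000 ms
Proportion correct = 10/13
IES = 386.6000 / (10/13) = 502.580 ms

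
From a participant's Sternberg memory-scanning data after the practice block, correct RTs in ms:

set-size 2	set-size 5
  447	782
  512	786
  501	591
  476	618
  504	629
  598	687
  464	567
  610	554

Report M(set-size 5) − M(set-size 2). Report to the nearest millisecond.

M(set-size 2) = 4112/8 = 514.000
M(set-size 5) = 5214/8 = 651.750
Difference = 651.750 − 514.000 = 137.750 ms

138 ms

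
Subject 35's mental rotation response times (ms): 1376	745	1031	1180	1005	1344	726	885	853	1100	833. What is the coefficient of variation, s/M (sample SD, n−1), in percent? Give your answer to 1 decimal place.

n = 11, Σ = 11078, M = 1007.0909
Σ(x−M)² = 505368.909; s = √(505368.909/10) = 224.8041
CV = 224.8041 / 1007.0909 = 0.22322 = 22.322%

22.3%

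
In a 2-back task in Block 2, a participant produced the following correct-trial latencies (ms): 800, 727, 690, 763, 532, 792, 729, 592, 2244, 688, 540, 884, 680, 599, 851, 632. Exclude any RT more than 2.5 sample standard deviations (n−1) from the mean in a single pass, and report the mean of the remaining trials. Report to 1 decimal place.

n = 16, ΣRT = 12743, M = 796.438
Σ(x−M)² = 2396749.94; s = √(2396749.94/15) = 399.729
Cutoffs: 796.438 ± 2.5·399.729 → [-202.9, 1795.8]
Outside: 2244 → excluded.
Retained (n=15): Σ = 10499, mean = 10499/15 = 699.933

699.9 ms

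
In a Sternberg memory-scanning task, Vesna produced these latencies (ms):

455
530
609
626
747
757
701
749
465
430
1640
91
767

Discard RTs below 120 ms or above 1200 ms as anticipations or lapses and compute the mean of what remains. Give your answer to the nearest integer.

621 ms

Excluded: 91, 1640
Retained (n=11): Σ = 6836
Mean = 6836/11 = 621.4545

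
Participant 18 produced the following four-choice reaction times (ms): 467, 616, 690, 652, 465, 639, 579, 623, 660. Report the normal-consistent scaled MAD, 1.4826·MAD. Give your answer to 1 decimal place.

Sorted: 465, 467, 579, 616, 623, 639, 652, 660, 690 → median = 623
|x − 623| sorted: 0, 7, 16, 29, 37, 44, 67, 156, 158 → MAD = 37
Robust SD ≈ 1.4826 × 37 = 54.856

54.9 ms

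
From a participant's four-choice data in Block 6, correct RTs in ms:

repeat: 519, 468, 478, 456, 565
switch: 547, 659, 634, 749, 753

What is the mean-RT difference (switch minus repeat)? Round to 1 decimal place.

171.2 ms

M(repeat) = 2486/5 = 497.200
M(switch) = 3342/5 = 668.400
Difference = 668.400 − 497.200 = 171.200 ms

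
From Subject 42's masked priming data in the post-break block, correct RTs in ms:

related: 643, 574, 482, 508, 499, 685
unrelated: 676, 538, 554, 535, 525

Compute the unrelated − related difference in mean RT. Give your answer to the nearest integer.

0 ms

M(related) = 3391/6 = 565.167
M(unrelated) = 2828/5 = 565.600
Difference = 565.600 − 565.167 = 0.433 ms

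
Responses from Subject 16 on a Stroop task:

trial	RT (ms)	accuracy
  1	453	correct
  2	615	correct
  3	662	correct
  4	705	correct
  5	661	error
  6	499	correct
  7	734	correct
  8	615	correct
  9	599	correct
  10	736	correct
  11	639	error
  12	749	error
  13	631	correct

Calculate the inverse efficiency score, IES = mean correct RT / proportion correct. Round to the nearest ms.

812 ms

Correct trials (n=10): 453, 615, 662, 705, 499, 734, 615, 599, 736, 631
Mean correct RT = 6249/10 = 624.9000 ms
Proportion correct = 10/13
IES = 624.9000 / (10/13) = 812.370 ms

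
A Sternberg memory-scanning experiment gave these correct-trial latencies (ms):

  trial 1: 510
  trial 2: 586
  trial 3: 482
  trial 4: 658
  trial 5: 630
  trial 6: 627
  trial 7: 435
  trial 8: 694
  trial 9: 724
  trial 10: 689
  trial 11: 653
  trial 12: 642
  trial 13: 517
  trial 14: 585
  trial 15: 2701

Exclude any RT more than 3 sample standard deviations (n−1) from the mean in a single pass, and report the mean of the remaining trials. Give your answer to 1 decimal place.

602.3 ms

n = 15, ΣRT = 11133, M = 742.200
Σ(x−M)² = 4209146.40; s = √(4209146.40/14) = 548.319
Cutoffs: 742.200 ± 3·548.319 → [-902.8, 2387.2]
Outside: 2701 → excluded.
Retained (n=14): Σ = 8432, mean = 8432/14 = 602.286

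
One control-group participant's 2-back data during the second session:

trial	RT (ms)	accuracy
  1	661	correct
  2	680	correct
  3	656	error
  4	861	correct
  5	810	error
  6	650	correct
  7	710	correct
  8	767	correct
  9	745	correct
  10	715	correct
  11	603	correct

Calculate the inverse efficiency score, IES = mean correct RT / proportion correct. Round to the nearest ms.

868 ms

Correct trials (n=9): 661, 680, 861, 650, 710, 767, 745, 715, 603
Mean correct RT = 6392/9 = 710.2222 ms
Proportion correct = 9/11
IES = 710.2222 / (9/11) = 868.049 ms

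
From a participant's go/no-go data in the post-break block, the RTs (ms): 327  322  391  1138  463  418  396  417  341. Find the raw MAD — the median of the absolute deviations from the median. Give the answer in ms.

55 ms

Sorted: 322, 327, 341, 391, 396, 417, 418, 463, 1138 → median = 396
|x − 396|: 69, 74, 5, 742, 67, 22, 0, 21, 55
Sorted deviations: 0, 5, 21, 22, 55, 67, 69, 74, 742 → MAD = 55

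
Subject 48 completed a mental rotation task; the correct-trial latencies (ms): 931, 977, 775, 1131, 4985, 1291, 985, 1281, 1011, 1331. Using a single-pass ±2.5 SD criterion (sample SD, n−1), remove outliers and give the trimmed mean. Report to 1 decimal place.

1079.2 ms

n = 10, ΣRT = 14698, M = 1469.800
Σ(x−M)² = 14019729.60; s = √(14019729.60/9) = 1248.098
Cutoffs: 1469.800 ± 2.5·1248.098 → [-1650.4, 4590.0]
Outside: 4985 → excluded.
Retained (n=9): Σ = 9713, mean = 9713/9 = 1079.222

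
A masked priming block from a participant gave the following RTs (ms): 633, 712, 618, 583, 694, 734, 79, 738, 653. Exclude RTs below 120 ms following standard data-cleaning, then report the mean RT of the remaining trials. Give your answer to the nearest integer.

Excluded: 79
Retained (n=8): Σ = 5365
Mean = 5365/8 = 670.6250

671 ms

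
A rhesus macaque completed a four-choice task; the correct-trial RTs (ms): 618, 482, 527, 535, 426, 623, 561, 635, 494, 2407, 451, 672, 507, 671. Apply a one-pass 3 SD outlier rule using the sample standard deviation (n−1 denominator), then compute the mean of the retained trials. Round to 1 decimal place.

n = 14, ΣRT = 9609, M = 686.357
Σ(x−M)² = 3270507.21; s = √(3270507.21/13) = 501.575
Cutoffs: 686.357 ± 3·501.575 → [-818.4, 2191.1]
Outside: 2407 → excluded.
Retained (n=13): Σ = 7202, mean = 7202/13 = 554.000

554.0 ms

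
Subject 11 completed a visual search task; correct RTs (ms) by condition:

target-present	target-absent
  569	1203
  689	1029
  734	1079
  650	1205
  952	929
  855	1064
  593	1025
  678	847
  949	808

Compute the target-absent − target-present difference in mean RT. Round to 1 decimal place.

M(target-present) = 6669/9 = 741.000
M(target-absent) = 9189/9 = 1021.000
Difference = 1021.000 − 741.000 = 280.000 ms

280.0 ms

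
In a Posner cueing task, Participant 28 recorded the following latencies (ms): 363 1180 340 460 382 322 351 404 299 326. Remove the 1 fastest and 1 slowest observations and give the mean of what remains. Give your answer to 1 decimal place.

Sorted: 299, 322, 326, 340, 351, 363, 382, 404, 460, 1180
Drop lowest 1 (299) and highest 1 (1180)
Remaining (n=8): Σ = 2948, mean = 2948/8 = 368.500

368.5 ms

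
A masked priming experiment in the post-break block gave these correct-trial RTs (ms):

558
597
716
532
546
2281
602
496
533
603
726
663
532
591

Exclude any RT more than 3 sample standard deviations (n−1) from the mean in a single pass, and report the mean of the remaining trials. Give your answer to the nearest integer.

n = 14, ΣRT = 9976, M = 712.571
Σ(x−M)² = 2710985.43; s = √(2710985.43/13) = 456.659
Cutoffs: 712.571 ± 3·456.659 → [-657.4, 2082.5]
Outside: 2281 → excluded.
Retained (n=13): Σ = 7695, mean = 7695/13 = 591.923

592 ms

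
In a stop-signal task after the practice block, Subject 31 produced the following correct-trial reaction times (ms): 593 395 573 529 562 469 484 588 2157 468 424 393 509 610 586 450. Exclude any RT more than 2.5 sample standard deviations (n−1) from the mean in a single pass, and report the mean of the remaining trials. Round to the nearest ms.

n = 16, ΣRT = 9790, M = 611.875
Σ(x−M)² = 2624367.75; s = √(2624367.75/15) = 418.280
Cutoffs: 611.875 ± 2.5·418.280 → [-433.8, 1657.6]
Outside: 2157 → excluded.
Retained (n=15): Σ = 7633, mean = 7633/15 = 508.867

509 ms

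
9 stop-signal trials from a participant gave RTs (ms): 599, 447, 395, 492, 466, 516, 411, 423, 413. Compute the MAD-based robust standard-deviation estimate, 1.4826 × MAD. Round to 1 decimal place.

Sorted: 395, 411, 413, 423, 447, 466, 492, 516, 599 → median = 447
|x − 447| sorted: 0, 19, 24, 34, 36, 45, 52, 69, 152 → MAD = 36
Robust SD ≈ 1.4826 × 36 = 53.374

53.4 ms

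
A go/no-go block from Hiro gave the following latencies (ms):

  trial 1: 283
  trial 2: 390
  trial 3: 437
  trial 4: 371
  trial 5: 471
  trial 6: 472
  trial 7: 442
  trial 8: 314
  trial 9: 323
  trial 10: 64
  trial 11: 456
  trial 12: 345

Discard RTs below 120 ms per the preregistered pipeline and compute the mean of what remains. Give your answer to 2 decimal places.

Excluded: 64
Retained (n=11): Σ = 4304
Mean = 4304/11 = 391.2727

391.27 ms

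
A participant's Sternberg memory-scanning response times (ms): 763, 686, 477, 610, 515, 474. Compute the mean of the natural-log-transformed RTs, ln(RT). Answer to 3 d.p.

6.359

ln(RT): 6.6373, 6.5309, 6.1675, 6.4135, 6.2442, 6.1612
Σ ln(RT) = 38.1545
Mean = 38.1545/6 = 6.35908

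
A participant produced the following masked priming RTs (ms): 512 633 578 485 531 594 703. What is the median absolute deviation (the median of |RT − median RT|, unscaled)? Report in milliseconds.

55 ms

Sorted: 485, 512, 531, 578, 594, 633, 703 → median = 578
|x − 578|: 66, 55, 0, 93, 47, 16, 125
Sorted deviations: 0, 16, 47, 55, 66, 93, 125 → MAD = 55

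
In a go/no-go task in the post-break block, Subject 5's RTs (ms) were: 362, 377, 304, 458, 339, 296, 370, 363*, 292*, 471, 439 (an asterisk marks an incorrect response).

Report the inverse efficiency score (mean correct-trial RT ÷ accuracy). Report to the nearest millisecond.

Correct trials (n=9): 362, 377, 304, 458, 339, 296, 370, 471, 439
Mean correct RT = 3416/9 = 379.5556 ms
Proportion correct = 9/11
IES = 379.5556 / (9/11) = 463.901 ms

464 ms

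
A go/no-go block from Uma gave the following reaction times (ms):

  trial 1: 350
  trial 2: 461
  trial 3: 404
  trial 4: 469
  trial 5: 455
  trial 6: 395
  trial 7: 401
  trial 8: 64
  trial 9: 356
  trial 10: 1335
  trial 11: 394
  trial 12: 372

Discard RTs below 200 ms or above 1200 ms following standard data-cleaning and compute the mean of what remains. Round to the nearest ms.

Excluded: 64, 1335
Retained (n=10): Σ = 4057
Mean = 4057/10 = 405.7000

406 ms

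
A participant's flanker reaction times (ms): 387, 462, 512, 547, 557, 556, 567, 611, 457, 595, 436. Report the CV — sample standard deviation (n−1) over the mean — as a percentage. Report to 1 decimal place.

13.9%

n = 11, Σ = 5687, M = 517.0000
Σ(x−M)² = 51552.000; s = √(51552.000/10) = 71.7997
CV = 71.7997 / 517.0000 = 0.13888 = 13.888%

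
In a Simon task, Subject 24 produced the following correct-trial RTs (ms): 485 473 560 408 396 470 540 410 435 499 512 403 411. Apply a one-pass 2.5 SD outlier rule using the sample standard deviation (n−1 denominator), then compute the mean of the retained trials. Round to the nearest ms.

n = 13, ΣRT = 6002, M = 461.692
Σ(x−M)² = 37056.77; s = √(37056.77/12) = 55.570
Cutoffs: 461.692 ± 2.5·55.570 → [322.8, 600.6]
No RTs fall outside the cutoffs; all 13 retained. Mean = 6002/13 = 461.692

462 ms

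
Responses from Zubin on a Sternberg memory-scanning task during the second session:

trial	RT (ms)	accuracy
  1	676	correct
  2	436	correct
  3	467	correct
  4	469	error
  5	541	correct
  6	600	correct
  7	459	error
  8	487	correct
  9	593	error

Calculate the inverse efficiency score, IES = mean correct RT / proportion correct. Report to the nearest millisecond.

802 ms

Correct trials (n=6): 676, 436, 467, 541, 600, 487
Mean correct RT = 3207/6 = 534.5000 ms
Proportion correct = 6/9
IES = 534.5000 / (6/9) = 801.750 ms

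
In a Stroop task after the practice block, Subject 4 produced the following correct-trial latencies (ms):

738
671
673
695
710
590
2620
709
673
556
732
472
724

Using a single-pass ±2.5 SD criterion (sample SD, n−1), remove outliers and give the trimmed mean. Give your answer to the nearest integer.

n = 13, ΣRT = 10563, M = 812.538
Σ(x−M)² = 3612125.23; s = √(3612125.23/12) = 548.644
Cutoffs: 812.538 ± 2.5·548.644 → [-559.1, 2184.1]
Outside: 2620 → excluded.
Retained (n=12): Σ = 7943, mean = 7943/12 = 661.917

662 ms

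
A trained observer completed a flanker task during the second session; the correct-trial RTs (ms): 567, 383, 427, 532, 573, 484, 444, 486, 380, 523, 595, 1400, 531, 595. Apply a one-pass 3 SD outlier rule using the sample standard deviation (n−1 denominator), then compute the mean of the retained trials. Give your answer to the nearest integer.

502 ms

n = 14, ΣRT = 7920, M = 565.714
Σ(x−M)² = 816930.86; s = √(816930.86/13) = 250.681
Cutoffs: 565.714 ± 3·250.681 → [-186.3, 1317.8]
Outside: 1400 → excluded.
Retained (n=13): Σ = 6520, mean = 6520/13 = 501.538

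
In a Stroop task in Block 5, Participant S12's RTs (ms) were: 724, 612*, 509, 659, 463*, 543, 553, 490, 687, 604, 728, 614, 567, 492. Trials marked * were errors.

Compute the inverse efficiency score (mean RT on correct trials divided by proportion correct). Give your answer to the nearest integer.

Correct trials (n=12): 724, 509, 659, 543, 553, 490, 687, 604, 728, 614, 567, 492
Mean correct RT = 7170/12 = 597.5000 ms
Proportion correct = 12/14
IES = 597.5000 / (12/14) = 697.083 ms

697 ms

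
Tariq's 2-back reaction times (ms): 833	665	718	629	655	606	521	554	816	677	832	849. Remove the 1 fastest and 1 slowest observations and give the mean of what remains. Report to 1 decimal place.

698.5 ms

Sorted: 521, 554, 606, 629, 655, 665, 677, 718, 816, 832, 833, 849
Drop lowest 1 (521) and highest 1 (849)
Remaining (n=10): Σ = 6985, mean = 6985/10 = 698.500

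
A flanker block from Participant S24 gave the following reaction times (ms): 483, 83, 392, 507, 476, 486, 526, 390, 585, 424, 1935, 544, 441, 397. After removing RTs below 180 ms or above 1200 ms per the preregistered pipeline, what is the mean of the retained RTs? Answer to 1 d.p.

Excluded: 83, 1935
Retained (n=12): Σ = 5651
Mean = 5651/12 = 470.9167

470.9 ms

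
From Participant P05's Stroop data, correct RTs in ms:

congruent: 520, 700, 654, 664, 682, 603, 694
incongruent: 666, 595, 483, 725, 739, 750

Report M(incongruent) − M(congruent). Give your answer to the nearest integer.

M(congruent) = 4517/7 = 645.286
M(incongruent) = 3958/6 = 659.667
Difference = 659.667 − 645.286 = 14.381 ms

14 ms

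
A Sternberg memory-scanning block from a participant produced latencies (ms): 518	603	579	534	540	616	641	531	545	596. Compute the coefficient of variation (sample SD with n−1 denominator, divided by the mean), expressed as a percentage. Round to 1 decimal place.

n = 10, Σ = 5703, M = 570.3000
Σ(x−M)² = 16048.100; s = √(16048.100/9) = 42.2270
CV = 42.2270 / 570.3000 = 0.07404 = 7.404%

7.4%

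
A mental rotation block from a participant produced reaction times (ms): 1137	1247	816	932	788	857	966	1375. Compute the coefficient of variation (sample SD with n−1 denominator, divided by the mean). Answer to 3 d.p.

0.212

n = 8, Σ = 8118, M = 1014.7500
Σ(x−M)² = 323691.500; s = √(323691.500/7) = 215.0387
CV = 215.0387 / 1014.7500 = 0.21191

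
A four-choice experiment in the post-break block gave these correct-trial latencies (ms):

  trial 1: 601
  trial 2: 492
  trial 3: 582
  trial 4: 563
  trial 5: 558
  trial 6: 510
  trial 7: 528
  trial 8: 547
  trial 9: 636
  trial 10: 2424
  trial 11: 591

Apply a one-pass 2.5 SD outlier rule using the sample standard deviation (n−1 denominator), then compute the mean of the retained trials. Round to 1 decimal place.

n = 11, ΣRT = 8032, M = 730.182
Σ(x−M)² = 3173147.64; s = √(3173147.64/10) = 563.307
Cutoffs: 730.182 ± 2.5·563.307 → [-678.1, 2138.4]
Outside: 2424 → excluded.
Retained (n=10): Σ = 5608, mean = 5608/10 = 560.800

560.8 ms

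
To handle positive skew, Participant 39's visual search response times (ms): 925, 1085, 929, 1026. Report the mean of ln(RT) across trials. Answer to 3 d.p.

ln(RT): 6.8298, 6.9893, 6.8341, 6.9334
Σ ln(RT) = 27.5867
Mean = 27.5867/4 = 6.89667

6.897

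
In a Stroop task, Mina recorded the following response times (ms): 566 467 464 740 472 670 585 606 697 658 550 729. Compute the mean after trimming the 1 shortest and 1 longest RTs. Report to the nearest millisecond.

600 ms

Sorted: 464, 467, 472, 550, 566, 585, 606, 658, 670, 697, 729, 740
Drop lowest 1 (464) and highest 1 (740)
Remaining (n=10): Σ = 6000, mean = 6000/10 = 600.000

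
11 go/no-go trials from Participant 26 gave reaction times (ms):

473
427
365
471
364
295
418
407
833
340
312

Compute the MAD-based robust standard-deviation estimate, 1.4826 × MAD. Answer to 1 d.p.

94.9 ms

Sorted: 295, 312, 340, 364, 365, 407, 418, 427, 471, 473, 833 → median = 407
|x − 407| sorted: 0, 11, 20, 42, 43, 64, 66, 67, 95, 112, 426 → MAD = 64
Robust SD ≈ 1.4826 × 64 = 94.886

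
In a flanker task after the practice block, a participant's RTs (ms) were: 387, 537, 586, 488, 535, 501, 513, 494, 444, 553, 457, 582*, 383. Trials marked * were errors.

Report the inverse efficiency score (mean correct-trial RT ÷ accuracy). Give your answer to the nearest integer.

Correct trials (n=12): 387, 537, 586, 488, 535, 501, 513, 494, 444, 553, 457, 383
Mean correct RT = 5878/12 = 489.8333 ms
Proportion correct = 12/13
IES = 489.8333 / (12/13) = 530.653 ms

531 ms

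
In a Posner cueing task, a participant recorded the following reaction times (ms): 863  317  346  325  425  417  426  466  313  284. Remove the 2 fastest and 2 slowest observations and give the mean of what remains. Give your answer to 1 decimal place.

Sorted: 284, 313, 317, 325, 346, 417, 425, 426, 466, 863
Drop lowest 2 (284, 313) and highest 2 (466, 863)
Remaining (n=6): Σ = 2256, mean = 2256/6 = 376.000

376.0 ms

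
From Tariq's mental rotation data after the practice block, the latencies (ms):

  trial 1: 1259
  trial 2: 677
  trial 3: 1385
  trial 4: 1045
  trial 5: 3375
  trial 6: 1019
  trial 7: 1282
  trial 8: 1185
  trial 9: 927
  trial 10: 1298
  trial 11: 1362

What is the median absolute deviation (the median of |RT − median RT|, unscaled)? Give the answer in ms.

126 ms

Sorted: 677, 927, 1019, 1045, 1185, 1259, 1282, 1298, 1362, 1385, 3375 → median = 1259
|x − 1259|: 0, 582, 126, 214, 2116, 240, 23, 74, 332, 39, 103
Sorted deviations: 0, 23, 39, 74, 103, 126, 214, 240, 332, 582, 2116 → MAD = 126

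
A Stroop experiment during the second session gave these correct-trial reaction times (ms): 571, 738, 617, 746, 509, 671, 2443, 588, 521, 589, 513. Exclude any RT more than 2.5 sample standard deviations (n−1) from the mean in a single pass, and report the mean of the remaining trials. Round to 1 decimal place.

606.3 ms

n = 11, ΣRT = 8506, M = 773.273
Σ(x−M)² = 3135278.18; s = √(3135278.18/10) = 559.936
Cutoffs: 773.273 ± 2.5·559.936 → [-626.6, 2173.1]
Outside: 2443 → excluded.
Retained (n=10): Σ = 6063, mean = 6063/10 = 606.300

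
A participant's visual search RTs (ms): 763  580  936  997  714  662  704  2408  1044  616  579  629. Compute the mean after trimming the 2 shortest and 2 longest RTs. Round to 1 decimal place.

752.6 ms

Sorted: 579, 580, 616, 629, 662, 704, 714, 763, 936, 997, 1044, 2408
Drop lowest 2 (579, 580) and highest 2 (1044, 2408)
Remaining (n=8): Σ = 6021, mean = 6021/8 = 752.625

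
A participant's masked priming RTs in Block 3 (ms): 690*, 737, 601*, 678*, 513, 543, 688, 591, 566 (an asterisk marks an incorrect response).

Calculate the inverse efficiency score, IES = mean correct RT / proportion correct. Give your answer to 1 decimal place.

Correct trials (n=6): 737, 513, 543, 688, 591, 566
Mean correct RT = 3638/6 = 606.3333 ms
Proportion correct = 6/9
IES = 606.3333 / (6/9) = 909.500 ms

909.5 ms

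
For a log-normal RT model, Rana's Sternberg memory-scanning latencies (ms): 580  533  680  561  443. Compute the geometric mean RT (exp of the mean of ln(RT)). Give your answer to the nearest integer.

ln(RT): 6.3630, 6.2785, 6.5221, 6.3297, 6.0936
Mean ln(RT) = 31.5869/5 = 6.31739
Geometric mean = exp(6.31739) = 554.12 ms

554 ms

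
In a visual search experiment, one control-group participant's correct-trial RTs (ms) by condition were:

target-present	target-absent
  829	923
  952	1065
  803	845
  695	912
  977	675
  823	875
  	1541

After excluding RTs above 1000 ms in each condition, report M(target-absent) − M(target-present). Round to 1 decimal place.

target-absent: exclude 1065, 1541
M(target-present) = 5079/6 = 846.500
M(target-absent) = 4230/5 = 846.000
Difference = 846.000 − 846.500 = -0.500 ms

-0.5 ms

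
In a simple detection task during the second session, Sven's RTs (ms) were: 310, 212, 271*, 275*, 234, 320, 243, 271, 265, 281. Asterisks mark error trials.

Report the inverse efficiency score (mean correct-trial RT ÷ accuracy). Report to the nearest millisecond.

Correct trials (n=8): 310, 212, 234, 320, 243, 271, 265, 281
Mean correct RT = 2136/8 = 267.0000 ms
Proportion correct = 8/10
IES = 267.0000 / (8/10) = 333.750 ms

334 ms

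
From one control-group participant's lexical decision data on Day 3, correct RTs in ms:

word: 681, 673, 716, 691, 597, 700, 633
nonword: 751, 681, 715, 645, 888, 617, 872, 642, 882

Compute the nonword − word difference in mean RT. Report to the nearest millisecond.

74 ms

M(word) = 4691/7 = 670.143
M(nonword) = 6693/9 = 743.667
Difference = 743.667 − 670.143 = 73.524 ms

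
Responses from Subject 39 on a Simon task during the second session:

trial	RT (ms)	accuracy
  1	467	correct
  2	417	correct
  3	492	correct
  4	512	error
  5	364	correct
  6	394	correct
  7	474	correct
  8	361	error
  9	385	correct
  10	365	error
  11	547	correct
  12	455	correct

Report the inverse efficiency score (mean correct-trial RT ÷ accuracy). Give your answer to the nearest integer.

Correct trials (n=9): 467, 417, 492, 364, 394, 474, 385, 547, 455
Mean correct RT = 3995/9 = 443.8889 ms
Proportion correct = 9/12
IES = 443.8889 / (9/12) = 591.852 ms

592 ms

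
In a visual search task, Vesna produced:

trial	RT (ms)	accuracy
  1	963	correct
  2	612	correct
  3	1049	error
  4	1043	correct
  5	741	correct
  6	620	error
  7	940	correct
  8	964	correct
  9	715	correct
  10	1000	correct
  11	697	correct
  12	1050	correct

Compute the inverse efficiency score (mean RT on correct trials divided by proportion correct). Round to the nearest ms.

Correct trials (n=10): 963, 612, 1043, 741, 940, 964, 715, 1000, 697, 1050
Mean correct RT = 8725/10 = 872.5000 ms
Proportion correct = 10/12
IES = 872.5000 / (10/12) = 1047.000 ms

1047 ms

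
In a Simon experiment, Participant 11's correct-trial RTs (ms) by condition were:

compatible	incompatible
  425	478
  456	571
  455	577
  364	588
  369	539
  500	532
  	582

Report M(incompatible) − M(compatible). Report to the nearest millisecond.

M(compatible) = 2569/6 = 428.167
M(incompatible) = 3867/7 = 552.429
Difference = 552.429 − 428.167 = 124.262 ms

124 ms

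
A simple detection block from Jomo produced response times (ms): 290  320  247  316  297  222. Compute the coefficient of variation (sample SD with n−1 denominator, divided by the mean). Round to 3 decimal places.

0.139

n = 6, Σ = 1692, M = 282.0000
Σ(x−M)² = 7714.000; s = √(7714.000/5) = 39.2785
CV = 39.2785 / 282.0000 = 0.13929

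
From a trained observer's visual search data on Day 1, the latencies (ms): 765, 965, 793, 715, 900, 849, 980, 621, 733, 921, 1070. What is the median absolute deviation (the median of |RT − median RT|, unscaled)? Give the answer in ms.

Sorted: 621, 715, 733, 765, 793, 849, 900, 921, 965, 980, 1070 → median = 849
|x − 849|: 84, 116, 56, 134, 51, 0, 131, 228, 116, 72, 221
Sorted deviations: 0, 51, 56, 72, 84, 116, 116, 131, 134, 221, 228 → MAD = 116

116 ms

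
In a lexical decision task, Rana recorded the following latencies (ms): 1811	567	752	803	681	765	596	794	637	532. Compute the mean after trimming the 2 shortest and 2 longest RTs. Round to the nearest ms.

Sorted: 532, 567, 596, 637, 681, 752, 765, 794, 803, 1811
Drop lowest 2 (532, 567) and highest 2 (803, 1811)
Remaining (n=6): Σ = 4225, mean = 4225/6 = 704.167

704 ms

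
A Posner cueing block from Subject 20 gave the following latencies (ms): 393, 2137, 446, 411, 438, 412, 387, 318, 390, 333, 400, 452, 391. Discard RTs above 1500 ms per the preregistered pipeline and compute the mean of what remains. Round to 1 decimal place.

Excluded: 2137
Retained (n=12): Σ = 4771
Mean = 4771/12 = 397.5833

397.6 ms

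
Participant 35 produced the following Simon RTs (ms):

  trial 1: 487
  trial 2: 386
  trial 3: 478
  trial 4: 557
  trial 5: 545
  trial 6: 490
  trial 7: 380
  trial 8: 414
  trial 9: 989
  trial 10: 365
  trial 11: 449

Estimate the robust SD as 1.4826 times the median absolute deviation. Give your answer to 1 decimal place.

Sorted: 365, 380, 386, 414, 449, 478, 487, 490, 545, 557, 989 → median = 478
|x − 478| sorted: 0, 9, 12, 29, 64, 67, 79, 92, 98, 113, 511 → MAD = 67
Robust SD ≈ 1.4826 × 67 = 99.334

99.3 ms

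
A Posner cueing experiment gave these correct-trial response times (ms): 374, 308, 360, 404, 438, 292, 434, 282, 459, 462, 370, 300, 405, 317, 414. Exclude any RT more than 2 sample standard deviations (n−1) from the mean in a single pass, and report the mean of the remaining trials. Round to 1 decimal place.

n = 15, ΣRT = 5619, M = 374.600
Σ(x−M)² = 54601.60; s = √(54601.60/14) = 62.451
Cutoffs: 374.600 ± 2·62.451 → [249.7, 499.5]
No RTs fall outside the cutoffs; all 15 retained. Mean = 5619/15 = 374.600

374.6 ms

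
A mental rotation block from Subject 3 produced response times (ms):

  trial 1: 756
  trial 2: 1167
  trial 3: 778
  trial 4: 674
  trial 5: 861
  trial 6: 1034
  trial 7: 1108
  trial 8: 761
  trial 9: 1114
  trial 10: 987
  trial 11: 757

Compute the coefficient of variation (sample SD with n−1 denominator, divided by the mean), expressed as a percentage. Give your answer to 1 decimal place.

n = 11, Σ = 9997, M = 908.8182
Σ(x−M)² = 313005.636; s = √(313005.636/10) = 176.9197
CV = 176.9197 / 908.8182 = 0.19467 = 19.467%

19.5%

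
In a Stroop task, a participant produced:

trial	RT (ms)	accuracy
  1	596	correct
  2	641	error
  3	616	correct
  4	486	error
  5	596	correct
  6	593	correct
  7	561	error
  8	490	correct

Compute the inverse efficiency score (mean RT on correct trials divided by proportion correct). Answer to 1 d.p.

Correct trials (n=5): 596, 616, 596, 593, 490
Mean correct RT = 2891/5 = 578.2000 ms
Proportion correct = 5/8
IES = 578.2000 / (5/8) = 925.120 ms

925.1 ms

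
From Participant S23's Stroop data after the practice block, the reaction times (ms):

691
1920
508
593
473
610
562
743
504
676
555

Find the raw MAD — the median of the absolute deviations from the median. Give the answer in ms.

Sorted: 473, 504, 508, 555, 562, 593, 610, 676, 691, 743, 1920 → median = 593
|x − 593|: 98, 1327, 85, 0, 120, 17, 31, 150, 89, 83, 38
Sorted deviations: 0, 17, 31, 38, 83, 85, 89, 98, 120, 150, 1327 → MAD = 85

85 ms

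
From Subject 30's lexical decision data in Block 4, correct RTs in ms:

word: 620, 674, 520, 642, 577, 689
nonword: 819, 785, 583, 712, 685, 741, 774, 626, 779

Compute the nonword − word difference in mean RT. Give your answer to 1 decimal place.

M(word) = 3722/6 = 620.333
M(nonword) = 6504/9 = 722.667
Difference = 722.667 − 620.333 = 102.333 ms

102.3 ms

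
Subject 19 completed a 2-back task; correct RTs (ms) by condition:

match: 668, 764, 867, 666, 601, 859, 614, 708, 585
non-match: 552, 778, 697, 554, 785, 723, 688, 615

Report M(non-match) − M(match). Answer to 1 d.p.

-29.6 ms

M(match) = 6332/9 = 703.556
M(non-match) = 5392/8 = 674.000
Difference = 674.000 − 703.556 = -29.556 ms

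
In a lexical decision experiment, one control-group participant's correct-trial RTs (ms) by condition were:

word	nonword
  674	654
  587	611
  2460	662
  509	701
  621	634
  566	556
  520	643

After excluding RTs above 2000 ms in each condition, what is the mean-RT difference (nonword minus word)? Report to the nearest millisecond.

word: exclude 2460
M(word) = 3477/6 = 579.500
M(nonword) = 4461/7 = 637.286
Difference = 637.286 − 579.500 = 57.786 ms

58 ms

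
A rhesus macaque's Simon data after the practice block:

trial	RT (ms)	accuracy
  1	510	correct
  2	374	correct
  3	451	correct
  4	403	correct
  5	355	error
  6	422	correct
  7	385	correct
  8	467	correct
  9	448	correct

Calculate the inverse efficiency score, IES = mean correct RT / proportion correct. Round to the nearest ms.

487 ms

Correct trials (n=8): 510, 374, 451, 403, 422, 385, 467, 448
Mean correct RT = 3460/8 = 432.5000 ms
Proportion correct = 8/9
IES = 432.5000 / (8/9) = 486.562 ms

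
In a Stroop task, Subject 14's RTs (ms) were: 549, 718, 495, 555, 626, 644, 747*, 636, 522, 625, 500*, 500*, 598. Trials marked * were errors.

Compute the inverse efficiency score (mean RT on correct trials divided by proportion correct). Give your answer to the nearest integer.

776 ms

Correct trials (n=10): 549, 718, 495, 555, 626, 644, 636, 522, 625, 598
Mean correct RT = 5968/10 = 596.8000 ms
Proportion correct = 10/13
IES = 596.8000 / (10/13) = 775.840 ms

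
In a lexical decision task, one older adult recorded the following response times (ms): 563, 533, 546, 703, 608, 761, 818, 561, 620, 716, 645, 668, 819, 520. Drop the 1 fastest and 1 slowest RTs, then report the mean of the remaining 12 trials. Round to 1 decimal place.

645.2 ms

Sorted: 520, 533, 546, 561, 563, 608, 620, 645, 668, 703, 716, 761, 818, 819
Drop lowest 1 (520) and highest 1 (819)
Remaining (n=12): Σ = 7742, mean = 7742/12 = 645.167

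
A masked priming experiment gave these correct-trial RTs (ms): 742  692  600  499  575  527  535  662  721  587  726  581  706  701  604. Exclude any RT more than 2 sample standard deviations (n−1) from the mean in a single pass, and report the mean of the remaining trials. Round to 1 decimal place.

630.5 ms

n = 15, ΣRT = 9458, M = 630.533
Σ(x−M)² = 91367.73; s = √(91367.73/14) = 80.785
Cutoffs: 630.533 ± 2·80.785 → [469.0, 792.1]
No RTs fall outside the cutoffs; all 15 retained. Mean = 9458/15 = 630.533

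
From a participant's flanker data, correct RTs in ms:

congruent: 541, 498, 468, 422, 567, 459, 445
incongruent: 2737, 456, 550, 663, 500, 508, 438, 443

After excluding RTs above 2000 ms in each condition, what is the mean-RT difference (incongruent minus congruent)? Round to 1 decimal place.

22.6 ms

incongruent: exclude 2737
M(congruent) = 3400/7 = 485.714
M(incongruent) = 3558/7 = 508.286
Difference = 508.286 − 485.714 = 22.571 ms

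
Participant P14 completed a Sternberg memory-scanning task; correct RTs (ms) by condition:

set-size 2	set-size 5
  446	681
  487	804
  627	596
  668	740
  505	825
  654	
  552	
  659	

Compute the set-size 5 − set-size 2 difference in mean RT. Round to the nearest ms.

M(set-size 2) = 4598/8 = 574.750
M(set-size 5) = 3646/5 = 729.200
Difference = 729.200 − 574.750 = 154.450 ms

154 ms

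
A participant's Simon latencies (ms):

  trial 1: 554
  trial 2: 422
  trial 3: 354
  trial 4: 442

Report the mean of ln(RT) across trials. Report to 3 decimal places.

6.081

ln(RT): 6.3172, 6.0450, 5.8693, 6.0913
Σ ln(RT) = 24.3228
Mean = 24.3228/4 = 6.08069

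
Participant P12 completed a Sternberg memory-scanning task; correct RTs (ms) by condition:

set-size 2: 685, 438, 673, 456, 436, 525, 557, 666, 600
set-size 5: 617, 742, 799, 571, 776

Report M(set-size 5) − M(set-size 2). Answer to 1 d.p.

M(set-size 2) = 5036/9 = 559.556
M(set-size 5) = 3505/5 = 701.000
Difference = 701.000 − 559.556 = 141.444 ms

141.4 ms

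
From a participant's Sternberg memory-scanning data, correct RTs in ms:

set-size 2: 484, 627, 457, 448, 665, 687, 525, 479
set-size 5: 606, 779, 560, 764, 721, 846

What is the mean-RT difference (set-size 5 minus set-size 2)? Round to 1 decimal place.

166.2 ms

M(set-size 2) = 4372/8 = 546.500
M(set-size 5) = 4276/6 = 712.667
Difference = 712.667 − 546.500 = 166.167 ms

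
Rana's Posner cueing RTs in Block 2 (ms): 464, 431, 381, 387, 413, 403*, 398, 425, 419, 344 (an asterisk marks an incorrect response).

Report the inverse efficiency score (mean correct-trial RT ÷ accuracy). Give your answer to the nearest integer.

452 ms

Correct trials (n=9): 464, 431, 381, 387, 413, 398, 425, 419, 344
Mean correct RT = 3662/9 = 406.8889 ms
Proportion correct = 9/10
IES = 406.8889 / (9/10) = 452.099 ms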